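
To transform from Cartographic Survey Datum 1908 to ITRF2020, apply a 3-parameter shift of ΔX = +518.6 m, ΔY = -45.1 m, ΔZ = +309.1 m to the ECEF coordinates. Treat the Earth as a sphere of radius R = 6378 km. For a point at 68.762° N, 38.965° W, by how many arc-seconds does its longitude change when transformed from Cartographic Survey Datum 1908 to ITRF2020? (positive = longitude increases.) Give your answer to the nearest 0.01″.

Δλ = 25.98″

sin φ = 0.932084, cos φ = 0.362243, sin λ = -0.628846, cos λ = 0.777530.
East component: ΔE = −sin λ·ΔX + cos λ·ΔY = −(-0.628846)(518.6) + (0.777530)(-45.1) = 291.05 m.
1° of latitude spans πR/180 = 111317 m; at latitude φ, 1° of longitude spans that × cos φ = 40323.8 m, so Δλ = 291.05 / 40323.8 × 3600 = 25.984″.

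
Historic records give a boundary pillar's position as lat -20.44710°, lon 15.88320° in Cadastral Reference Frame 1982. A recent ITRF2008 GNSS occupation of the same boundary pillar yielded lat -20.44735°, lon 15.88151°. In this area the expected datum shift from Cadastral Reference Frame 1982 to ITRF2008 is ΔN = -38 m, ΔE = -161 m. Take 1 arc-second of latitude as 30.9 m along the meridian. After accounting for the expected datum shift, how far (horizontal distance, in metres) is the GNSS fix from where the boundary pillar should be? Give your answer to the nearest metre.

Observed coordinate differences: Δφ = -0.00025°, Δλ = -0.00169°.
Converting to metres (1° lat = 111240 m, cos φ = 0.936995): observed ΔN = -27.8 m, observed ΔE = -176.2 m.
Subtracting the expected shift leaves a residual of -27.8 − (-38) = 10.2 m north and -176.2 − (-161) = -15.2 m east.
Residual distance = √(10.2² + (-15.2)²) = 18.3 m.

18 m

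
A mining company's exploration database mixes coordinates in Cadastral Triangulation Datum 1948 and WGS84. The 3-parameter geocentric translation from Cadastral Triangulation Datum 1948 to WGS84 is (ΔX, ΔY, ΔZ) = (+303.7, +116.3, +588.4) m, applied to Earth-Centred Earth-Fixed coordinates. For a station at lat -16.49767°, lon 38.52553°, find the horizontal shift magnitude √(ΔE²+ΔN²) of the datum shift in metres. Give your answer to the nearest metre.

The local east axis at (φ, λ) is (−sin λ, cos λ, 0), so ΔE = −sin(38.52553°)·303.7 + cos(38.52553°)·116.3 = -98.18 m.
The local north axis is (−sin φ cos λ, −sin φ sin λ, cos φ), giving ΔN = 67.471 + 20.571 + 564.176 = 652.22 m.
Horizontal magnitude = √(ΔE² + ΔN²) = √((-98.18)² + 652.22²) = 659.57 m.

660 m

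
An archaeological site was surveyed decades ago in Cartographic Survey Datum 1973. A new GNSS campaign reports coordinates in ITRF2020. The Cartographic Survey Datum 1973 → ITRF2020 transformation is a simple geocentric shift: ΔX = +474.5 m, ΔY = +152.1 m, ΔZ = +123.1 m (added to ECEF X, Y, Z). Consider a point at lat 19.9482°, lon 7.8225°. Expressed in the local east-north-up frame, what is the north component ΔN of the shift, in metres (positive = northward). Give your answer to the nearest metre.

ΔN = -52 m

The local north axis is (−sin φ cos λ, −sin φ sin λ, cos φ), giving ΔN = -160.379 − 7.063 + 115.714 = -51.73 m.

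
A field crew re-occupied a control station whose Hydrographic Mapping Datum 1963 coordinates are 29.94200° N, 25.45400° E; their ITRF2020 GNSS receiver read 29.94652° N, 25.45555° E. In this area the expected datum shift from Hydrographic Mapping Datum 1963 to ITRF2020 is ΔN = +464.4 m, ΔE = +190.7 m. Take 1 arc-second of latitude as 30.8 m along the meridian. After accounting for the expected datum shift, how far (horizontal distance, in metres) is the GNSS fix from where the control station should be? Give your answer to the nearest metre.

56 m

Observed coordinate differences: Δφ = +0.00452°, Δλ = +0.00155°.
Converting to metres (1° lat = 110880 m, cos φ = 0.866531): observed ΔN = 501.2 m, observed ΔE = 148.9 m.
Subtracting the expected shift leaves a residual of 501.2 − (464.4) = 36.8 m north and 148.9 − (190.7) = -41.8 m east.
Residual distance = √(36.8² + (-41.8)²) = 55.7 m.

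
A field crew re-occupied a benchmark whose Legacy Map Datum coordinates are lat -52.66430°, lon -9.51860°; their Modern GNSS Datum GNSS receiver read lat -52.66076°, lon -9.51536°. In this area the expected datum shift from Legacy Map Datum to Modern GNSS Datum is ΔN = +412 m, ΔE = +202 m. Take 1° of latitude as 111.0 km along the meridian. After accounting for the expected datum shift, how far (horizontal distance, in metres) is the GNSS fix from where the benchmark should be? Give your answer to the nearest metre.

Observed coordinate differences: Δφ = +0.00354°, Δλ = +0.00324°.
Converting to metres (1° lat = 111000 m, cos φ = 0.606484): observed ΔN = 392.9 m, observed ΔE = 218.1 m.
Subtracting the expected shift leaves a residual of 392.9 − (412) = -19.1 m north and 218.1 − (202) = 16.1 m east.
Residual distance = √((-19.1)² + 16.1²) = 25.0 m.

25 m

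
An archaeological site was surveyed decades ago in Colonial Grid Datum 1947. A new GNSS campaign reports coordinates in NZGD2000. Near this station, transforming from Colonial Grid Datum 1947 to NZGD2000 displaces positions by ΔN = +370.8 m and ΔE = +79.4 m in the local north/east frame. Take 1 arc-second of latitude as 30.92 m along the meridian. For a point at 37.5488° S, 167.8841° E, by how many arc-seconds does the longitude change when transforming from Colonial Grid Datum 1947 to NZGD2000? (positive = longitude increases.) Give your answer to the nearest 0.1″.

Δλ = 3.2″

At latitude -37.5488°, cos φ = 0.792835.
1″ of longitude at this latitude = 30.92 × cos φ = 24.5144 m, so Δλ = 79.4 / 24.5144 = 3.239″.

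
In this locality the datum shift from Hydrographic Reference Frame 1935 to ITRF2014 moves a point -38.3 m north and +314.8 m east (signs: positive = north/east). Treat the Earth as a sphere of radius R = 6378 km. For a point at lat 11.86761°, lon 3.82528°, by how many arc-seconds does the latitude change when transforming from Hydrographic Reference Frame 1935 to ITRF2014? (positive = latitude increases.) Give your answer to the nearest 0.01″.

On a sphere of radius R, 1 rad of latitude = R, so Δφ = ΔN / R = -38.3 / 6378000 = -6.0050e-06 rad = -1.239″.

Δφ = -1.24″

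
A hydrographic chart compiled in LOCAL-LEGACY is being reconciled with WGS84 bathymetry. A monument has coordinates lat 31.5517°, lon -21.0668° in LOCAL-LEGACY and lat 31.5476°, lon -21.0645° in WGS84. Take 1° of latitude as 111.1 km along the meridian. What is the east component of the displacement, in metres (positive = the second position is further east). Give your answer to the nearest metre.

ΔE = 218 m

Δφ = 31.5476° − 31.5517° = -0.0041°; Δλ = -21.0645° − -21.0668° = +0.0023°.
ΔN = Δφ × 111100 = -455.5 m; ΔE = Δλ × 111100 × cos(31.5517°) = +0.0023 × 111100 × 0.852168 = 217.8 m.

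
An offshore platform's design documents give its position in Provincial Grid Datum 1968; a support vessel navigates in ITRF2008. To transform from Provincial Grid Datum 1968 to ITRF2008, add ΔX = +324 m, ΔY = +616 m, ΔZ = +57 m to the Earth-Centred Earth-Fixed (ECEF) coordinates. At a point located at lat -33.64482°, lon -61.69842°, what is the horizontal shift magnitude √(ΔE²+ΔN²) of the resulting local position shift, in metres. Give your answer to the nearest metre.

At φ = -33.64482°, λ = -61.69842°: sin φ = -0.554043, cos φ = 0.832488, sin λ = -0.880464, cos λ = 0.474112.
ΔE = −sin λ·ΔX + cos λ·ΔY = −(-0.880464)·(324) + (0.474112)·(616) = 577.32 m.
ΔN = −sin φ cos λ·ΔX − sin φ sin λ·ΔY + cos φ·ΔZ = −(-0.554043)(0.474112)(324) − (-0.554043)(-0.880464)(616) + (0.832488)(57) = -167.93 m.
Horizontal magnitude = √(ΔE² + ΔN²) = √(577.32² + (-167.93)²) = 601.25 m.

601 m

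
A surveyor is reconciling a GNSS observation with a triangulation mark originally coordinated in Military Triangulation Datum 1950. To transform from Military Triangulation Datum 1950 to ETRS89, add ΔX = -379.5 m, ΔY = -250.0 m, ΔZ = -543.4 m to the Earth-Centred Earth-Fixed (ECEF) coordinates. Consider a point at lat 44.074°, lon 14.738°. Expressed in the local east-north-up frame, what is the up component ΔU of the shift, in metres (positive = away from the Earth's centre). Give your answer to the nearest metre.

At φ = 44.074°, λ = 14.738°: sin φ = 0.695587, cos φ = 0.718442, sin λ = 0.254399, cos λ = 0.967099.
ΔU = cos φ cos λ·ΔX + cos φ sin λ·ΔY + sin φ·ΔZ = (0.718442)(0.967099)(-379.5) + (0.718442)(0.254399)(-250.0) + (0.695587)(-543.4) = -687.35 m.

ΔU = -687 m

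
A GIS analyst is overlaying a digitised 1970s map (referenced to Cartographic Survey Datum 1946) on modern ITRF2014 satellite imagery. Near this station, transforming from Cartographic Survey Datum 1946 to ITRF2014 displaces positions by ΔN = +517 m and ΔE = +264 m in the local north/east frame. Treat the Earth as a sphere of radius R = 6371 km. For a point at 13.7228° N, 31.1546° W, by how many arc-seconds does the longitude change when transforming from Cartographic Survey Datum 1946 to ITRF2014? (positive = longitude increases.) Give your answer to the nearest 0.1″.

At latitude 13.7228°, cos φ = 0.971455.
One radian of longitude at latitude φ spans R cos φ, so Δλ = ΔE / (R cos φ) = 264.0 / (6371000 × 0.971455) = 4.2655e-05 rad = 8.798″.

Δλ = 8.8″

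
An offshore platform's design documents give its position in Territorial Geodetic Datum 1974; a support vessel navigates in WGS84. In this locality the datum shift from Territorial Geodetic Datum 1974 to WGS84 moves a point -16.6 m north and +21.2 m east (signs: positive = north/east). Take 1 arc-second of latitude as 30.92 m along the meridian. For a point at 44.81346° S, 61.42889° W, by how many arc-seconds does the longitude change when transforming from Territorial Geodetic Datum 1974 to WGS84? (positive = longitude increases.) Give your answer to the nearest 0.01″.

Δλ = 0.97″

At latitude -44.81346°, cos φ = 0.709405.
1″ of longitude at this latitude = 30.92 × cos φ = 21.9348 m, so Δλ = 21.2 / 21.9348 = 0.967″.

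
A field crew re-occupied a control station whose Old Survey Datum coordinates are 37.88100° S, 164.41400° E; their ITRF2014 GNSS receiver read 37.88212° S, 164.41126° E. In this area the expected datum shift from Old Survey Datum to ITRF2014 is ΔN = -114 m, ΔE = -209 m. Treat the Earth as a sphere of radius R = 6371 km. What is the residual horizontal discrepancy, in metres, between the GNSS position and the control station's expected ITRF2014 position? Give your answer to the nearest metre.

Observed coordinate differences: Δφ = -0.00112°, Δλ = -0.00274°.
Converting to metres (1° lat = 111195 m, cos φ = 0.789288): observed ΔN = -124.5 m, observed ΔE = -240.5 m.
Subtracting the expected shift leaves a residual of -124.5 − (-114) = -10.5 m north and -240.5 − (-209) = -31.5 m east.
Residual distance = √((-10.5)² + (-31.5)²) = 33.2 m.

33 m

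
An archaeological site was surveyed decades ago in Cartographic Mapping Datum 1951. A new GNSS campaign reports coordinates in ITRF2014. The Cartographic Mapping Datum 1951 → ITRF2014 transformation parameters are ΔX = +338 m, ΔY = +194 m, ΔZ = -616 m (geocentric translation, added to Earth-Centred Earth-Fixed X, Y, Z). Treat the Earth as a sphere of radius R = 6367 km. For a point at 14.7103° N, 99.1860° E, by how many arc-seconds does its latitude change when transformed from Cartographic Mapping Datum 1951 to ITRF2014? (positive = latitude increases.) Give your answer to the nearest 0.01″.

sin φ = 0.253932, cos φ = 0.967222, sin λ = 0.987175, cos λ = -0.159640.
North component: ΔN = −sin φ cos λ·ΔX − sin φ sin λ·ΔY + cos φ·ΔZ = −(0.253932)(-0.159640)(338) − (0.253932)(0.987175)(194) + (0.967222)(-616) = -630.74 m.
1° of latitude spans πR/180 = 111125 m, so Δφ = -630.74 / 111125 × 3600 = -20.433″.

Δφ = -20.43″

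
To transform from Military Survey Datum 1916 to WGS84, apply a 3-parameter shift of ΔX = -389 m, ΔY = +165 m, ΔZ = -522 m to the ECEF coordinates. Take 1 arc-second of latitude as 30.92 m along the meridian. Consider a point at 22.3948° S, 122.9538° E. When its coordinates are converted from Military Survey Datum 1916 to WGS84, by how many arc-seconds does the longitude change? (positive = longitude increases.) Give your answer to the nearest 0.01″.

sin φ = -0.380986, cos φ = 0.924581, sin λ = 0.839109, cos λ = -0.543963.
East component: ΔE = −sin λ·ΔX + cos λ·ΔY = −(0.839109)(-389) + (-0.543963)(165) = 236.66 m.
1° of latitude spans 3600 × 30.92 = 111312 m; at latitude φ, 1° of longitude spans that × cos φ = 102916.9 m, so Δλ = 236.66 / 102916.9 × 3600 = 8.278″.

Δλ = 8.28″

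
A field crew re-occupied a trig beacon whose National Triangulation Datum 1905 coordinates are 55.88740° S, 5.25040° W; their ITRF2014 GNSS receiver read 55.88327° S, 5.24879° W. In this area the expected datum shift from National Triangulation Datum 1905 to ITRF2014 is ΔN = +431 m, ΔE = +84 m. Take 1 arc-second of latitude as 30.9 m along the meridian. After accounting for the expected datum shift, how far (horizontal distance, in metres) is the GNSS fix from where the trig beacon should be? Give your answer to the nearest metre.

Observed coordinate differences: Δφ = +0.00413°, Δλ = +0.00161°.
Converting to metres (1° lat = 111240 m, cos φ = 0.560821): observed ΔN = 459.4 m, observed ΔE = 100.4 m.
Subtracting the expected shift leaves a residual of 459.4 − (431) = 28.4 m north and 100.4 − (84) = 16.4 m east.
Residual distance = √(28.4² + 16.4²) = 32.8 m.

33 m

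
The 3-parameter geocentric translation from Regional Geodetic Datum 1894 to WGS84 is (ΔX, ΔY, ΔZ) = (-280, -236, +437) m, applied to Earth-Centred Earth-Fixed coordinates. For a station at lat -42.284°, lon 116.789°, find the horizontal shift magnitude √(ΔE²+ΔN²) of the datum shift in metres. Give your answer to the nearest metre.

445 m

The local east axis at (φ, λ) is (−sin λ, cos λ, 0), so ΔE = −sin(116.789°)·(-280) + cos(116.789°)·(-236) = 356.31 m.
The local north axis is (−sin φ cos λ, −sin φ sin λ, cos φ), giving ΔN = 84.907 − 141.740 + 323.301 = 266.47 m.
Horizontal magnitude = √(ΔE² + ΔN²) = √(356.31² + 266.47²) = 444.93 m.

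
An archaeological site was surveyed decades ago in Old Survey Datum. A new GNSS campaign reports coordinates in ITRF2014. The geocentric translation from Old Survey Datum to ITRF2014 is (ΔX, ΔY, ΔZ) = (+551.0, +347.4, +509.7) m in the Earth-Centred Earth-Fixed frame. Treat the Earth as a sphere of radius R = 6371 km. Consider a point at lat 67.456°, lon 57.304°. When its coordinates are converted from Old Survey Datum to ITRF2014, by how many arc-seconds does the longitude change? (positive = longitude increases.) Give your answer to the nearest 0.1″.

Δλ = -23.3″

sin φ = 0.923585, cos φ = 0.383393, sin λ = 0.841548, cos λ = 0.540182.
East component: ΔE = −sin λ·ΔX + cos λ·ΔY = −(0.841548)(551.0) + (0.540182)(347.4) = -276.03 m.
1° of latitude spans πR/180 = 111195 m; at latitude φ, 1° of longitude spans that × cos φ = 42631.3 m, so Δλ = -276.03 / 42631.3 × 3600 = -23.310″.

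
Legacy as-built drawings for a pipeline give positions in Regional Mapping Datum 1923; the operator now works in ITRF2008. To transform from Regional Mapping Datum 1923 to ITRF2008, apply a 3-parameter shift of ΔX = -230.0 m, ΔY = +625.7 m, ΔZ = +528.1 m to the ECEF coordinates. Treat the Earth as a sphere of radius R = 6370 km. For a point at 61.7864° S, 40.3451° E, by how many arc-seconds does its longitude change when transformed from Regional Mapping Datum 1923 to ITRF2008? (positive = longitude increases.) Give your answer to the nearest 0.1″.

sin φ = -0.881191, cos φ = 0.472760, sin λ = 0.647390, cos λ = 0.762159.
East component: ΔE = −sin λ·ΔX + cos λ·ΔY = −(0.647390)(-230.0) + (0.762159)(625.7) = 625.78 m.
1° of latitude spans πR/180 = 111177 m; at latitude φ, 1° of longitude spans that × cos φ = 52560.3 m, so Δλ = 625.78 / 52560.3 × 3600 = 42.862″.

Δλ = 42.9″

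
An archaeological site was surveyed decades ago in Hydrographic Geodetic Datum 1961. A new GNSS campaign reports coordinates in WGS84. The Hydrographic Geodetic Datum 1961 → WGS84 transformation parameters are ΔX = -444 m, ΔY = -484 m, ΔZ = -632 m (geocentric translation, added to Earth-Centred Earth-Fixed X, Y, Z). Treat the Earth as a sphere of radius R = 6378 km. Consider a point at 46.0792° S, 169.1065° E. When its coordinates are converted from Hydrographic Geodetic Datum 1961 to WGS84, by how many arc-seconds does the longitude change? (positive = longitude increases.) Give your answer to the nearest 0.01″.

Δλ = 26.07″

sin φ = -0.720299, cos φ = 0.693663, sin λ = 0.188984, cos λ = -0.981980.
East component: ΔE = −sin λ·ΔX + cos λ·ΔY = −(0.188984)(-444) + (-0.981980)(-484) = 559.19 m.
1° of latitude spans πR/180 = 111317 m; at latitude φ, 1° of longitude spans that × cos φ = 77216.6 m, so Δλ = 559.19 / 77216.6 × 3600 = 26.070″.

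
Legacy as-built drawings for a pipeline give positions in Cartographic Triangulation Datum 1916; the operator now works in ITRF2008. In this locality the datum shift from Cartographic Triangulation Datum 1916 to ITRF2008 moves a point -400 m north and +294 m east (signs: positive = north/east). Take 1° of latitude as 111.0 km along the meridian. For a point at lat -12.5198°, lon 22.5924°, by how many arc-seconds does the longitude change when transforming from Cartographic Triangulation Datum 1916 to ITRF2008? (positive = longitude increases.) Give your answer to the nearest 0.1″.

At latitude -12.5198°, cos φ = 0.976221.
1° of longitude at this latitude = 111.0 × cos φ = 108.36 km, so Δλ = 294.0 / 108360.5 = 0.0027132° = 9.767″.

Δλ = 9.8″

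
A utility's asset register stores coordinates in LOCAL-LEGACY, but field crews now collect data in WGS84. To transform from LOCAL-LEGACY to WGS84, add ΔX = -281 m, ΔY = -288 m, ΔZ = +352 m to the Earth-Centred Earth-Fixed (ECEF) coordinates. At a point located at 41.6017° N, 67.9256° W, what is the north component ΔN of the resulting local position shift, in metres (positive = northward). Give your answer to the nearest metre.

ΔN = 156 m

The local north axis is (−sin φ cos λ, −sin φ sin λ, cos φ), giving ΔN = 70.115 − 177.200 + 263.218 = 156.13 m.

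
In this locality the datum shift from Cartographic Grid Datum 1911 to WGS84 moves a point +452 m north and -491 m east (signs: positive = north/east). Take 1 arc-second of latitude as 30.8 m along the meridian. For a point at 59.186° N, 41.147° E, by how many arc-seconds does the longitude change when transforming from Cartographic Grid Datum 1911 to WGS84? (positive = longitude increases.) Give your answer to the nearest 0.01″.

At latitude 59.186°, cos φ = 0.512253.
1″ of longitude at this latitude = 30.80 × cos φ = 15.7774 m, so Δλ = -491.0 / 15.7774 = -31.120″.

Δλ = -31.12″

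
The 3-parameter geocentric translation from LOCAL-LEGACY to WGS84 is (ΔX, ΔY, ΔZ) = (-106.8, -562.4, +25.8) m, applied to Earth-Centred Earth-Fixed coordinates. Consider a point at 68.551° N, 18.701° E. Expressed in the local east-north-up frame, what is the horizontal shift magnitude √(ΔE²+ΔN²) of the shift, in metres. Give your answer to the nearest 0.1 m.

567.6 m

The local east axis at (φ, λ) is (−sin λ, cos λ, 0), so ΔE = −sin(18.701°)·(-106.8) + cos(18.701°)·(-562.4) = -498.46 m.
The local north axis is (−sin φ cos λ, −sin φ sin λ, cos φ), giving ΔN = 94.155 + 167.834 + 9.434 = 271.42 m.
Horizontal magnitude = √(ΔE² + ΔN²) = √((-498.46)² + 271.42²) = 567.57 m.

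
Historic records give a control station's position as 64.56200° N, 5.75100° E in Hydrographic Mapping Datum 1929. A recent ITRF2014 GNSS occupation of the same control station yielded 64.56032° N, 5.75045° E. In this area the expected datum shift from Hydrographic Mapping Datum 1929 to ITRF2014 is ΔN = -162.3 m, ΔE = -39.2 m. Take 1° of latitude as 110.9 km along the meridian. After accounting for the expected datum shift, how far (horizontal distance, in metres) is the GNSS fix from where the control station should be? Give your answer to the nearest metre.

27 m

Observed coordinate differences: Δφ = -0.00168°, Δλ = -0.00055°.
Converting to metres (1° lat = 110900 m, cos φ = 0.429534): observed ΔN = -186.3 m, observed ΔE = -26.2 m.
Subtracting the expected shift leaves a residual of -186.3 − (-162.3) = -24.0 m north and -26.2 − (-39.2) = 13.0 m east.
Residual distance = √((-24.0)² + 13.0²) = 27.3 m.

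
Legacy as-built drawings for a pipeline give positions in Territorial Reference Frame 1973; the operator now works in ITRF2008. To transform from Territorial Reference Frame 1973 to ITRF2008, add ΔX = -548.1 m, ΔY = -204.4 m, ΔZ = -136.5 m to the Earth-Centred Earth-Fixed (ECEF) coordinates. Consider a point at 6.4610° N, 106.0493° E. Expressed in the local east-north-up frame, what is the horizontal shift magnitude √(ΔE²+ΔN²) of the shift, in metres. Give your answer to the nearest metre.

598 m

The local east axis at (φ, λ) is (−sin λ, cos λ, 0), so ΔE = −sin(106.0493°)·(-548.1) + cos(106.0493°)·(-204.4) = 583.25 m.
The local north axis is (−sin φ cos λ, −sin φ sin λ, cos φ), giving ΔN = -17.051 + 22.104 − 135.633 = -130.58 m.
Horizontal magnitude = √(ΔE² + ΔN²) = √(583.25² + (-130.58)²) = 597.69 m.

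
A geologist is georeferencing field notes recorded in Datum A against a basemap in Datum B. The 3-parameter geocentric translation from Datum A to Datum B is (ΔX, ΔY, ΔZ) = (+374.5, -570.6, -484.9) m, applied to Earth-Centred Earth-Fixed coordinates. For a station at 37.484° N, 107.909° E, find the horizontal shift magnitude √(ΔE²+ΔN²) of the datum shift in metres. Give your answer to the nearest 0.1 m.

181.6 m

The local east axis at (φ, λ) is (−sin λ, cos λ, 0), so ΔE = −sin(107.909°)·374.5 + cos(107.909°)·(-570.6) = -180.89 m.
The local north axis is (−sin φ cos λ, −sin φ sin λ, cos φ), giving ΔN = 70.080 + 330.408 − 384.779 = 15.71 m.
Horizontal magnitude = √(ΔE² + ΔN²) = √((-180.89)² + 15.71²) = 181.57 m.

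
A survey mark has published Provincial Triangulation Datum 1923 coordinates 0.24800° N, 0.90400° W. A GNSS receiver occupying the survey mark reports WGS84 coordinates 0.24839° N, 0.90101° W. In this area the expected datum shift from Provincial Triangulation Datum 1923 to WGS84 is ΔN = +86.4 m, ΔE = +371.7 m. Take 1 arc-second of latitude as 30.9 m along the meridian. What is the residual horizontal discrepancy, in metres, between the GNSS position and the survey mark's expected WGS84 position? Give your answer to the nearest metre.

58 m

Observed coordinate differences: Δφ = +0.00039°, Δλ = +0.00299°.
Converting to metres (1° lat = 111240 m, cos φ = 0.999991): observed ΔN = 43.4 m, observed ΔE = 332.6 m.
Subtracting the expected shift leaves a residual of 43.4 − (86.4) = -43.0 m north and 332.6 − (371.7) = -39.1 m east.
Residual distance = √((-43.0)² + (-39.1)²) = 58.1 m.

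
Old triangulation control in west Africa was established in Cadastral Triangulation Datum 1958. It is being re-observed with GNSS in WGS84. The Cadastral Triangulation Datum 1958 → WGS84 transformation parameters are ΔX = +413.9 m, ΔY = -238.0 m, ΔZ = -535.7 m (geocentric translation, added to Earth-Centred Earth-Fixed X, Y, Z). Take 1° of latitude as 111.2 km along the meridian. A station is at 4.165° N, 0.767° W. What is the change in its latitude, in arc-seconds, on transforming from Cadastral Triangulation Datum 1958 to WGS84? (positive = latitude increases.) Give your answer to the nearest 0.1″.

sin φ = 0.072629, cos φ = 0.997359, sin λ = -0.013386, cos λ = 0.999910.
North component: ΔN = −sin φ cos λ·ΔX − sin φ sin λ·ΔY + cos φ·ΔZ = −(0.072629)(0.999910)(413.9) − (0.072629)(-0.013386)(-238.0) + (0.997359)(-535.7) = -564.58 m.
1° of latitude spans 111200 m, so Δφ = -564.58 / 111200 × 3600 = -18.278″.

Δφ = -18.3″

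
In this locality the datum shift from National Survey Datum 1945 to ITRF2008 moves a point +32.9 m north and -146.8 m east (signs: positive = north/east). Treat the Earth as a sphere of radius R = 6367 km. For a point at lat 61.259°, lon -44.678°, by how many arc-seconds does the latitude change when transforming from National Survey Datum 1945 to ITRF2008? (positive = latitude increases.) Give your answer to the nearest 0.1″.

On a sphere of radius R, 1 rad of latitude = R, so Δφ = ΔN / R = 32.9 / 6367000 = 5.1673e-06 rad = 1.066″.

Δφ = 1.1″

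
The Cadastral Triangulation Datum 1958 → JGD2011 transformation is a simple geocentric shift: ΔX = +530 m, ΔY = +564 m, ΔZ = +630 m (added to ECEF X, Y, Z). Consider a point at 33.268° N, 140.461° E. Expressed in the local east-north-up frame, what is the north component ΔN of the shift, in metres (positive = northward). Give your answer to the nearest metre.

The local north axis is (−sin φ cos λ, −sin φ sin λ, cos φ), giving ΔN = 224.212 − 196.956 + 526.752 = 554.01 m.

ΔN = 554 m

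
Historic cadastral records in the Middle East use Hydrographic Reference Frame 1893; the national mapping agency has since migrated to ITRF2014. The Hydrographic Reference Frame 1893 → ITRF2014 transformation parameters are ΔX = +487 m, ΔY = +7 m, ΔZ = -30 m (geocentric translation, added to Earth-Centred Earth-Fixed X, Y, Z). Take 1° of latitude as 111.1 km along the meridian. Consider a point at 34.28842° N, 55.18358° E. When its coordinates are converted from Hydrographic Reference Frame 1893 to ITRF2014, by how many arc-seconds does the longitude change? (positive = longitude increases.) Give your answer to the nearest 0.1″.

sin φ = 0.563359, cos φ = 0.826212, sin λ = 0.820986, cos λ = 0.570949.
East component: ΔE = −sin λ·ΔX + cos λ·ΔY = −(0.820986)(487) + (0.570949)(7) = -395.82 m.
1° of latitude spans 111100 m; at latitude φ, 1° of longitude spans that × cos φ = 91792.2 m, so Δλ = -395.82 / 91792.2 × 3600 = -15.524″.

Δλ = -15.5″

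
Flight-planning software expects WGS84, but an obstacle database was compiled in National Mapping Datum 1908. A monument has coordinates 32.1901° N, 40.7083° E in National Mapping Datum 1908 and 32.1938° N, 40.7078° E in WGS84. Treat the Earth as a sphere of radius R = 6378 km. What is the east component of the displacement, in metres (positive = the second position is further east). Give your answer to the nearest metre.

Δφ = 32.1938° − 32.1901° = +0.0037°; Δλ = 40.7078° − 40.7083° = -0.0005°.
1° along a meridian = πR/180 = 111317 m.
ΔN = Δφ × 111317 = 411.9 m; ΔE = Δλ × 111317 × cos(32.1901°) = -0.0005 × 111317 × 0.846285 = -47.1 m.

ΔE = -47 m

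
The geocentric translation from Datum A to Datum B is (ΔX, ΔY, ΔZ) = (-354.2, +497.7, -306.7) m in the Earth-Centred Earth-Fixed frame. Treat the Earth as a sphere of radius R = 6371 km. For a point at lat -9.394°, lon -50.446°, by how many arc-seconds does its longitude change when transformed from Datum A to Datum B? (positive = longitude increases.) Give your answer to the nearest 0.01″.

Δλ = 1.44″

sin φ = -0.163223, cos φ = 0.986589, sin λ = -0.771025, cos λ = 0.636805.
East component: ΔE = −sin λ·ΔX + cos λ·ΔY = −(-0.771025)(-354.2) + (0.636805)(497.7) = 43.84 m.
1° of latitude spans πR/180 = 111195 m; at latitude φ, 1° of longitude spans that × cos φ = 109703.7 m, so Δλ = 43.84 / 109703.7 × 3600 = 1.439″.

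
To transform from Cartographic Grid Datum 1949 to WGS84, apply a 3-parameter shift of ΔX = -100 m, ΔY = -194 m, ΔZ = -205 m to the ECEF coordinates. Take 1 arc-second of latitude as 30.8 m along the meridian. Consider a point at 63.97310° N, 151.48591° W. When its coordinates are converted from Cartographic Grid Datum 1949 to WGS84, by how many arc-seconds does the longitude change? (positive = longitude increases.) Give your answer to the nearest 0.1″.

Δλ = 9.1″

sin φ = 0.898588, cos φ = 0.438793, sin λ = -0.477375, cos λ = -0.878700.
East component: ΔE = −sin λ·ΔX + cos λ·ΔY = −(-0.477375)(-100) + (-0.878700)(-194) = 122.73 m.
1° of latitude spans 3600 × 30.80 = 110880 m; at latitude φ, 1° of longitude spans that × cos φ = 48653.4 m, so Δλ = 122.73 / 48653.4 × 3600 = 9.081″.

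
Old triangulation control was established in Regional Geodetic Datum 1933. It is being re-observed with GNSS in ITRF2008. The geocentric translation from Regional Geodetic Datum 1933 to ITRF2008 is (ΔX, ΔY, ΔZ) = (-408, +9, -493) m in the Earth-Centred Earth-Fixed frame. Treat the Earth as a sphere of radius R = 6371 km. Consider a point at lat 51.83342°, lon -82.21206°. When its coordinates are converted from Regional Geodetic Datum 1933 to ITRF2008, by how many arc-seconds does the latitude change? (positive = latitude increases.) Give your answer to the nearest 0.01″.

Δφ = -8.23″

sin φ = 0.786217, cos φ = 0.617950, sin λ = -0.990776, cos λ = 0.135507.
North component: ΔN = −sin φ cos λ·ΔX − sin φ sin λ·ΔY + cos φ·ΔZ = −(0.786217)(0.135507)(-408) − (0.786217)(-0.990776)(9) + (0.617950)(-493) = -254.17 m.
1° of latitude spans πR/180 = 111195 m, so Δφ = -254.17 / 111195 × 3600 = -8.229″.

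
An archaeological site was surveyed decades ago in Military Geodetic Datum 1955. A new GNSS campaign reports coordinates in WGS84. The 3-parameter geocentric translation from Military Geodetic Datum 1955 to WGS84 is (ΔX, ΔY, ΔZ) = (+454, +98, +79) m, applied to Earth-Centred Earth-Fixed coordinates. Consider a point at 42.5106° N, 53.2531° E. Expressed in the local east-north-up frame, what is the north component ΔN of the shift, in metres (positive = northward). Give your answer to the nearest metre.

ΔN = -178 m

At φ = 42.5106°, λ = 53.2531°: sin φ = 0.675727, cos φ = 0.737152, sin λ = 0.801286, cos λ = 0.598281.
ΔN = −sin φ cos λ·ΔX − sin φ sin λ·ΔY + cos φ·ΔZ = −(0.675727)(0.598281)(454) − (0.675727)(0.801286)(98) + (0.737152)(79) = -178.37 m.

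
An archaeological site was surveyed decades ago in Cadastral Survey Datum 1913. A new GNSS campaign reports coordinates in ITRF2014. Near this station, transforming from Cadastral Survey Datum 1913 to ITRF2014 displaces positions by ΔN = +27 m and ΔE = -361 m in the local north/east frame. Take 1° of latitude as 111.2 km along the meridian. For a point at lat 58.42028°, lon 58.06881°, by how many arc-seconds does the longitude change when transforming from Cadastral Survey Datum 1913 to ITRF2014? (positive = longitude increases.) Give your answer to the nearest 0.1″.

At latitude 58.42028°, cos φ = 0.523684.
1° of longitude at this latitude = 111.2 × cos φ = 58.23 km, so Δλ = -361.0 / 58233.7 = -0.0061992° = -22.317″.

Δλ = -22.3″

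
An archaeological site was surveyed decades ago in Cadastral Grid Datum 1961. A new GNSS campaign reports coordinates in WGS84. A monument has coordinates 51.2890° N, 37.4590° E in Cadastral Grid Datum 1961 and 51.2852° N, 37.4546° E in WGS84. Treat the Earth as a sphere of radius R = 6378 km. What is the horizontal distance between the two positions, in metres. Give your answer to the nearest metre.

Δφ = 51.2852° − 51.2890° = -0.0038°; Δλ = 37.4546° − 37.4590° = -0.0044°.
1° along a meridian = πR/180 = 111317 m.
ΔN = Δφ × 111317 = -423.0 m; ΔE = Δλ × 111317 × cos(51.2890°) = -0.0044 × 111317 × 0.625392 = -306.3 m.
Distance = √(ΔE² + ΔN²) = √((-306.3)² + (-423.0)²) = 522.3 m.

522 m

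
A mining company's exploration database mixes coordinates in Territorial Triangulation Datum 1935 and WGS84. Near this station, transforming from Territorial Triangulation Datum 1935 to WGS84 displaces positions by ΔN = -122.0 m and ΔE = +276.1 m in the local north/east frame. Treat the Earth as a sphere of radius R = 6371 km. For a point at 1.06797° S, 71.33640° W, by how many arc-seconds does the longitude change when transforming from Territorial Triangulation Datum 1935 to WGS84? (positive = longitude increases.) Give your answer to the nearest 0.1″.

Δλ = 8.9″

At latitude -1.06797°, cos φ = 0.999826.
One radian of longitude at latitude φ spans R cos φ, so Δλ = ΔE / (R cos φ) = 276.1 / (6371000 × 0.999826) = 4.3345e-05 rad = 8.940″.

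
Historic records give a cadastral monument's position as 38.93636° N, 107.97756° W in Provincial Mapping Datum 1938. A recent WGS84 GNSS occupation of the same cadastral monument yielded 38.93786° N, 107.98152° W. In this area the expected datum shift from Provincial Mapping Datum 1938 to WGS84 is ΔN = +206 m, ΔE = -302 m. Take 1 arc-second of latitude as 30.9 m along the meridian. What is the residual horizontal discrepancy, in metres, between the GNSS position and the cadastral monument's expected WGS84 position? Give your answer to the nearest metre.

Observed coordinate differences: Δφ = +0.00150°, Δλ = -0.00396°.
Converting to metres (1° lat = 111240 m, cos φ = 0.777844): observed ΔN = 166.9 m, observed ΔE = -342.6 m.
Subtracting the expected shift leaves a residual of 166.9 − (206) = -39.1 m north and -342.6 − (-302) = -40.6 m east.
Residual distance = √((-39.1)² + (-40.6)²) = 56.4 m.

56 m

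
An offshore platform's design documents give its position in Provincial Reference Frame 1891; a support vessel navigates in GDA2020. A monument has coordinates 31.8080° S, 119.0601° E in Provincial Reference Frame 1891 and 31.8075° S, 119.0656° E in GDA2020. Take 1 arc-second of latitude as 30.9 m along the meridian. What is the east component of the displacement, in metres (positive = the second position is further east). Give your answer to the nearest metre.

Δφ = -31.8075° − -31.8080° = +0.0005°; Δλ = 119.0656° − 119.0601° = +0.0055°.
1° of latitude = 3600 × 30.90 = 111240 m.
ΔN = Δφ × 111240 = 55.6 m; ΔE = Δλ × 111240 × cos(-31.8080°) = +0.0055 × 111240 × 0.849819 = 519.9 m.

ΔE = 520 m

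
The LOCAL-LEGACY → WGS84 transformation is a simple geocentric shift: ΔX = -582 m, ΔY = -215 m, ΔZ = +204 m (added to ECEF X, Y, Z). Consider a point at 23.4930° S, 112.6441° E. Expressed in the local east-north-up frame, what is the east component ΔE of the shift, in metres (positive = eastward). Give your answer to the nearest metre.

The local east axis at (φ, λ) is (−sin λ, cos λ, 0), so ΔE = −sin(112.6441°)·(-582) + cos(112.6441°)·(-215) = 619.91 m.

ΔE = 620 m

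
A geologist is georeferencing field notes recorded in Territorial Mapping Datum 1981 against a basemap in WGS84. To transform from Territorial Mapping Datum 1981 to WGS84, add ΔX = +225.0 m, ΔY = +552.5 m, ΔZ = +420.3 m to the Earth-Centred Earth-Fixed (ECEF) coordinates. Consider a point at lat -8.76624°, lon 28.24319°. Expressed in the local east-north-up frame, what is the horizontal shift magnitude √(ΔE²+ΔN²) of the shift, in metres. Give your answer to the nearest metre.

The local east axis at (φ, λ) is (−sin λ, cos λ, 0), so ΔE = −sin(28.24319°)·225.0 + cos(28.24319°)·552.5 = 380.25 m.
The local north axis is (−sin φ cos λ, −sin φ sin λ, cos φ), giving ΔN = 30.208 + 39.846 + 415.390 = 485.44 m.
Horizontal magnitude = √(ΔE² + ΔN²) = √(380.25² + 485.44²) = 616.64 m.

617 m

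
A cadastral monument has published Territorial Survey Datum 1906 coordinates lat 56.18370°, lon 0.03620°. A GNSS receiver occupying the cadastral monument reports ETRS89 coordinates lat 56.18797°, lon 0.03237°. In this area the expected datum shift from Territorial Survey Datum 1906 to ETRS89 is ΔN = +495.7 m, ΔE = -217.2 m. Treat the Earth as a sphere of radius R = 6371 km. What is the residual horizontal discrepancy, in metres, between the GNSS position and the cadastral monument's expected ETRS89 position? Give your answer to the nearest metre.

29 m

Observed coordinate differences: Δφ = +0.00427°, Δλ = -0.00383°.
Converting to metres (1° lat = 111195 m, cos φ = 0.556532): observed ΔN = 474.8 m, observed ΔE = -237.0 m.
Subtracting the expected shift leaves a residual of 474.8 − (495.7) = -20.9 m north and -237.0 − (-217.2) = -19.8 m east.
Residual distance = √((-20.9)² + (-19.8)²) = 28.8 m.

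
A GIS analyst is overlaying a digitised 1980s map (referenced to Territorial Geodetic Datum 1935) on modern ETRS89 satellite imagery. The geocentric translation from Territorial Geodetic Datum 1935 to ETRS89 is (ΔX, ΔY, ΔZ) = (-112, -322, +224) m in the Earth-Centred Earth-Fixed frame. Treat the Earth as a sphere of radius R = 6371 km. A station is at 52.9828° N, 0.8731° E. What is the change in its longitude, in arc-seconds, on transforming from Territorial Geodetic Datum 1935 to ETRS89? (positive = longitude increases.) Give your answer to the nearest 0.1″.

sin φ = 0.798455, cos φ = 0.602055, sin λ = 0.015238, cos λ = 0.999884.
East component: ΔE = −sin λ·ΔX + cos λ·ΔY = −(0.015238)(-112) + (0.999884)(-322) = -320.26 m.
1° of latitude spans πR/180 = 111195 m; at latitude φ, 1° of longitude spans that × cos φ = 66945.4 m, so Δλ = -320.26 / 66945.4 × 3600 = -17.222″.

Δλ = -17.2″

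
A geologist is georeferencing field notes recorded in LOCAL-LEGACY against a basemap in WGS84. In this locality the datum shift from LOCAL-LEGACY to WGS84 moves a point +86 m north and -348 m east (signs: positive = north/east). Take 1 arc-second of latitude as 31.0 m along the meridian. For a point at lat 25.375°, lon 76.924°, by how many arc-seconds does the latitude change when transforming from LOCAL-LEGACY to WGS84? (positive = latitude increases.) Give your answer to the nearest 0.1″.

Δφ = 2.8″

1″ of latitude = 31.00 m, so Δφ = 86.0 / 31.00 = 2.774″.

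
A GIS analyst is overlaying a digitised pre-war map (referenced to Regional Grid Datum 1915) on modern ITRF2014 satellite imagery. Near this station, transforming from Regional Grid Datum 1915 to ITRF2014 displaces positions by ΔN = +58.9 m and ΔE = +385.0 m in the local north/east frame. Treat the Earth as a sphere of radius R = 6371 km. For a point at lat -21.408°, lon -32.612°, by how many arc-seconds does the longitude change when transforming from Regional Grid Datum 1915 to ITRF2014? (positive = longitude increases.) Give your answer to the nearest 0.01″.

At latitude -21.408°, cos φ = 0.931005.
One radian of longitude at latitude φ spans R cos φ, so Δλ = ΔE / (R cos φ) = 385.0 / (6371000 × 0.931005) = 6.4908e-05 rad = 13.388″.

Δλ = 13.39″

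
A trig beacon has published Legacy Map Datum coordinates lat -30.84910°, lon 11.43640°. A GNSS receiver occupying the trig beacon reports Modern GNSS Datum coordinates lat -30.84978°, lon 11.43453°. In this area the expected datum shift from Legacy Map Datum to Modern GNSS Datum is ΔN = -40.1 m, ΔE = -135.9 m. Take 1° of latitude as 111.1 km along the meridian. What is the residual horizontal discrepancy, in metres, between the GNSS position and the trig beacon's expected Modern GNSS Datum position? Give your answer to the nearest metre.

Observed coordinate differences: Δφ = -0.00068°, Δλ = -0.00187°.
Converting to metres (1° lat = 111100 m, cos φ = 0.858521): observed ΔN = -75.5 m, observed ΔE = -178.4 m.
Subtracting the expected shift leaves a residual of -75.5 − (-40.1) = -35.4 m north and -178.4 − (-135.9) = -42.5 m east.
Residual distance = √((-35.4)² + (-42.5)²) = 55.3 m.

55 m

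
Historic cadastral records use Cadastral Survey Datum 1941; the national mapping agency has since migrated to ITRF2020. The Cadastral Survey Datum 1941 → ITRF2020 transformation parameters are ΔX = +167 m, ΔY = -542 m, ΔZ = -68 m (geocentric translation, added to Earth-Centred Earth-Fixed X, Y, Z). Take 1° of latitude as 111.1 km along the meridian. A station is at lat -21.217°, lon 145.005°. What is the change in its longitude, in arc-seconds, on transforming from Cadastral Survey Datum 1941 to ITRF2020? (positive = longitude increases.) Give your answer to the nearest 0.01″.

sin φ = -0.361901, cos φ = 0.932216, sin λ = 0.573505, cos λ = -0.819202.
East component: ΔE = −sin λ·ΔX + cos λ·ΔY = −(0.573505)(167) + (-0.819202)(-542) = 348.23 m.
1° of latitude spans 111100 m; at latitude φ, 1° of longitude spans that × cos φ = 103569.2 m, so Δλ = 348.23 / 103569.2 × 3600 = 12.104″.

Δλ = 12.10″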